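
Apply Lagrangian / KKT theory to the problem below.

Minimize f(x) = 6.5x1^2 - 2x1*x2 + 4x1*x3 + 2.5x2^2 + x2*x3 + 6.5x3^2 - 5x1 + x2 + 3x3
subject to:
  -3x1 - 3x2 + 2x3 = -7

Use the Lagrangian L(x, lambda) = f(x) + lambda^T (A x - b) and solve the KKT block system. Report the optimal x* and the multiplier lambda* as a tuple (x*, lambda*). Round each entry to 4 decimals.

Form the Lagrangian:
  L(x, lambda) = (1/2) x^T Q x + c^T x + lambda^T (A x - b)
Stationarity (grad_x L = 0): Q x + c + A^T lambda = 0.
Primal feasibility: A x = b.

This gives the KKT block system:
  [ Q   A^T ] [ x     ]   [-c ]
  [ A    0  ] [ lambda ] = [ b ]

Solving the linear system:
  x*      = (0.9594, 0.8835, -0.7356)
  lambda* = (0.921)
  f(x*)   = 0.1632

x* = (0.9594, 0.8835, -0.7356), lambda* = (0.921)


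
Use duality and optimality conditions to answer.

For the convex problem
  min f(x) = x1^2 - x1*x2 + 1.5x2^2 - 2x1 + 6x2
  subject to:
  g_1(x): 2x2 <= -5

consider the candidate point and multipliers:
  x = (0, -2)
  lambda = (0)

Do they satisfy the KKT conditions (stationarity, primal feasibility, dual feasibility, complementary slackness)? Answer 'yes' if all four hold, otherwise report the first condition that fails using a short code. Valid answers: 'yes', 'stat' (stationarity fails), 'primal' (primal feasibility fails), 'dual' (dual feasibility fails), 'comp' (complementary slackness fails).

Gradient of f: grad f(x) = Q x + c = (0, 0)
Constraint values g_i(x) = a_i^T x - b_i:
  g_1((0, -2)) = 1
Stationarity residual: grad f(x) + sum_i lambda_i a_i = (0, 0)
  -> stationarity OK
Primal feasibility (all g_i <= 0): FAILS
Dual feasibility (all lambda_i >= 0): OK
Complementary slackness (lambda_i * g_i(x) = 0 for all i): OK

Verdict: the first failing condition is primal_feasibility -> primal.

primal


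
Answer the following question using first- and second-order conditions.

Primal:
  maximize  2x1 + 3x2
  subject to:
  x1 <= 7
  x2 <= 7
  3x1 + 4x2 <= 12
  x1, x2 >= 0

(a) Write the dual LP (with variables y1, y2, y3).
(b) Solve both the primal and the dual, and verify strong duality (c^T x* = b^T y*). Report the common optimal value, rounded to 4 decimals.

The standard primal-dual pair for 'max c^T x s.t. A x <= b, x >= 0' is:
  Dual:  min b^T y  s.t.  A^T y >= c,  y >= 0.

So the dual LP is:
  minimize  7y1 + 7y2 + 12y3
  subject to:
    y1 + 3y3 >= 2
    y2 + 4y3 >= 3
    y1, y2, y3 >= 0

Solving the primal: x* = (0, 3).
  primal value c^T x* = 9.
Solving the dual: y* = (0, 0, 0.75).
  dual value b^T y* = 9.
Strong duality: c^T x* = b^T y*. Confirmed.

9


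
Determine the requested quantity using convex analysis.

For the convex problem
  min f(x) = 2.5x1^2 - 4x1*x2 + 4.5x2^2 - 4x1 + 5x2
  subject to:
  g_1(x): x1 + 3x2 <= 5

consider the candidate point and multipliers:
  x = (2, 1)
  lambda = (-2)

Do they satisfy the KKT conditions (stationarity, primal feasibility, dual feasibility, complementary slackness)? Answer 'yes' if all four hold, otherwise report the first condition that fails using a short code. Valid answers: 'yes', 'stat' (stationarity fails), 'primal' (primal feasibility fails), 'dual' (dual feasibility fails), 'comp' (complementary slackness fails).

Gradient of f: grad f(x) = Q x + c = (2, 6)
Constraint values g_i(x) = a_i^T x - b_i:
  g_1((2, 1)) = 0
Stationarity residual: grad f(x) + sum_i lambda_i a_i = (0, 0)
  -> stationarity OK
Primal feasibility (all g_i <= 0): OK
Dual feasibility (all lambda_i >= 0): FAILS
Complementary slackness (lambda_i * g_i(x) = 0 for all i): OK

Verdict: the first failing condition is dual_feasibility -> dual.

dual


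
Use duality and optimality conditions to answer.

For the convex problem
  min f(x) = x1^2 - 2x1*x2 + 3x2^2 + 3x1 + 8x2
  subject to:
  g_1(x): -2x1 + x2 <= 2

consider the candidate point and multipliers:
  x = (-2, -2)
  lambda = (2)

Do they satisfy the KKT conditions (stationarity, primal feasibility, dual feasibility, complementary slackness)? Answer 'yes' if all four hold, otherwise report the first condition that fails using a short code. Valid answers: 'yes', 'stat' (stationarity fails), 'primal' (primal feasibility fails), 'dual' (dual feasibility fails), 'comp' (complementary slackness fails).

Gradient of f: grad f(x) = Q x + c = (3, 0)
Constraint values g_i(x) = a_i^T x - b_i:
  g_1((-2, -2)) = 0
Stationarity residual: grad f(x) + sum_i lambda_i a_i = (-1, 2)
  -> stationarity FAILS
Primal feasibility (all g_i <= 0): OK
Dual feasibility (all lambda_i >= 0): OK
Complementary slackness (lambda_i * g_i(x) = 0 for all i): OK

Verdict: the first failing condition is stationarity -> stat.

stat


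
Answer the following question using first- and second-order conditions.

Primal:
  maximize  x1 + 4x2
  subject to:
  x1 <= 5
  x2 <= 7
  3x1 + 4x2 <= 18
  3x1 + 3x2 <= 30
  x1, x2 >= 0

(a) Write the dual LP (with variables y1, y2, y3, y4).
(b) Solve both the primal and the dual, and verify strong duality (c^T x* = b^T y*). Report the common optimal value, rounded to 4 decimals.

The standard primal-dual pair for 'max c^T x s.t. A x <= b, x >= 0' is:
  Dual:  min b^T y  s.t.  A^T y >= c,  y >= 0.

So the dual LP is:
  minimize  5y1 + 7y2 + 18y3 + 30y4
  subject to:
    y1 + 3y3 + 3y4 >= 1
    y2 + 4y3 + 3y4 >= 4
    y1, y2, y3, y4 >= 0

Solving the primal: x* = (0, 4.5).
  primal value c^T x* = 18.
Solving the dual: y* = (0, 0, 1, 0).
  dual value b^T y* = 18.
Strong duality: c^T x* = b^T y*. Confirmed.

18


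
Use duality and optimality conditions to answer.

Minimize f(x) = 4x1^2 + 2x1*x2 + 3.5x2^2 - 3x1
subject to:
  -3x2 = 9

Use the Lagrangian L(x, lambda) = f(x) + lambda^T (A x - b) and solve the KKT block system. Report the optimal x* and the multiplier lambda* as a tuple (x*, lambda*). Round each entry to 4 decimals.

Form the Lagrangian:
  L(x, lambda) = (1/2) x^T Q x + c^T x + lambda^T (A x - b)
Stationarity (grad_x L = 0): Q x + c + A^T lambda = 0.
Primal feasibility: A x = b.

This gives the KKT block system:
  [ Q   A^T ] [ x     ]   [-c ]
  [ A    0  ] [ lambda ] = [ b ]

Solving the linear system:
  x*      = (1.125, -3)
  lambda* = (-6.25)
  f(x*)   = 26.4375

x* = (1.125, -3), lambda* = (-6.25)


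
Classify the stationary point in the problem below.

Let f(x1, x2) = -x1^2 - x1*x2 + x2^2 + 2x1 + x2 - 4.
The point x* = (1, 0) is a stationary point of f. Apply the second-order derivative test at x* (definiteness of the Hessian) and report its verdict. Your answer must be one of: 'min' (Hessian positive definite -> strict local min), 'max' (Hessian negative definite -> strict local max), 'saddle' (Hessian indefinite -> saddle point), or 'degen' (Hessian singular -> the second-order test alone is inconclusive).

Compute the Hessian H = grad^2 f:
  H = [[-2, -1], [-1, 2]]
Verify stationarity: grad f(x*) = H x* + g = (0, 0).
Eigenvalues of H: -2.2361, 2.2361.
Eigenvalues have mixed signs, so H is indefinite -> x* is a saddle point.

saddle


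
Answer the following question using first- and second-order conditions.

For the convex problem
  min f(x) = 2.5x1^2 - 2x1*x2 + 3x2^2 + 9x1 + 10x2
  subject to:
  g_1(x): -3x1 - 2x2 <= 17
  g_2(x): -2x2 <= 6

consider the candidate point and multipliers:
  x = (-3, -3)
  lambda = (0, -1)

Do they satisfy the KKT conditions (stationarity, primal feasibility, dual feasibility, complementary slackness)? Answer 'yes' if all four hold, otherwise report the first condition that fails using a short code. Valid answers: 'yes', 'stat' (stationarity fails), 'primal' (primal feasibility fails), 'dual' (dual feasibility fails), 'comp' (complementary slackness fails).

Gradient of f: grad f(x) = Q x + c = (0, -2)
Constraint values g_i(x) = a_i^T x - b_i:
  g_1((-3, -3)) = -2
  g_2((-3, -3)) = 0
Stationarity residual: grad f(x) + sum_i lambda_i a_i = (0, 0)
  -> stationarity OK
Primal feasibility (all g_i <= 0): OK
Dual feasibility (all lambda_i >= 0): FAILS
Complementary slackness (lambda_i * g_i(x) = 0 for all i): OK

Verdict: the first failing condition is dual_feasibility -> dual.

dual


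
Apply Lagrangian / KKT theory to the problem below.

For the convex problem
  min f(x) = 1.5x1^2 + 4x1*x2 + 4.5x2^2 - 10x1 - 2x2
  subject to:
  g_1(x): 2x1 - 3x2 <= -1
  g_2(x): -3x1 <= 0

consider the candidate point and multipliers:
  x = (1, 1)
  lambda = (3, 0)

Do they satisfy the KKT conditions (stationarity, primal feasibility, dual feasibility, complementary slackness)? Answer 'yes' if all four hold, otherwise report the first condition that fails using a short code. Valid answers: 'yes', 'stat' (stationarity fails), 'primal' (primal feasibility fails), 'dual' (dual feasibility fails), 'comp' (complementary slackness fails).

Gradient of f: grad f(x) = Q x + c = (-3, 11)
Constraint values g_i(x) = a_i^T x - b_i:
  g_1((1, 1)) = 0
  g_2((1, 1)) = -3
Stationarity residual: grad f(x) + sum_i lambda_i a_i = (3, 2)
  -> stationarity FAILS
Primal feasibility (all g_i <= 0): OK
Dual feasibility (all lambda_i >= 0): OK
Complementary slackness (lambda_i * g_i(x) = 0 for all i): OK

Verdict: the first failing condition is stationarity -> stat.

stat


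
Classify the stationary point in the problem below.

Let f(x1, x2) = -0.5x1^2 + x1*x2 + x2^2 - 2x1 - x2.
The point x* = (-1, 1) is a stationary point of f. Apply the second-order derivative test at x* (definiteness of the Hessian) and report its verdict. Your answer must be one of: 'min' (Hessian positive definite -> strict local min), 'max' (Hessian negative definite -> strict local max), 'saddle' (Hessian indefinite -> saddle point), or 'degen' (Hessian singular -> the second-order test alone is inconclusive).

Compute the Hessian H = grad^2 f:
  H = [[-1, 1], [1, 2]]
Verify stationarity: grad f(x*) = H x* + g = (0, 0).
Eigenvalues of H: -1.3028, 2.3028.
Eigenvalues have mixed signs, so H is indefinite -> x* is a saddle point.

saddle


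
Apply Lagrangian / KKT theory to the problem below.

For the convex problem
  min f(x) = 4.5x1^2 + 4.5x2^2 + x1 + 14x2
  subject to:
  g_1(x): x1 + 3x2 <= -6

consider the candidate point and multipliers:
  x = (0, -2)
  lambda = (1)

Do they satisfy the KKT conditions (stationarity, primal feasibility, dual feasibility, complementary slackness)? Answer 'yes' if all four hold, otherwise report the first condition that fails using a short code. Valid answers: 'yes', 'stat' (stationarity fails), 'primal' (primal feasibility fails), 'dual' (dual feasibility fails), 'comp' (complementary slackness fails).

Gradient of f: grad f(x) = Q x + c = (1, -4)
Constraint values g_i(x) = a_i^T x - b_i:
  g_1((0, -2)) = 0
Stationarity residual: grad f(x) + sum_i lambda_i a_i = (2, -1)
  -> stationarity FAILS
Primal feasibility (all g_i <= 0): OK
Dual feasibility (all lambda_i >= 0): OK
Complementary slackness (lambda_i * g_i(x) = 0 for all i): OK

Verdict: the first failing condition is stationarity -> stat.

stat


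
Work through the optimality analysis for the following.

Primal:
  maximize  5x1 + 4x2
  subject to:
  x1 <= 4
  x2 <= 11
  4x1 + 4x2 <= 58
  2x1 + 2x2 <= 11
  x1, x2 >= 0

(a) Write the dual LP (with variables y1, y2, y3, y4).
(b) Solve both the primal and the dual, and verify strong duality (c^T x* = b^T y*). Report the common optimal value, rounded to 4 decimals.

The standard primal-dual pair for 'max c^T x s.t. A x <= b, x >= 0' is:
  Dual:  min b^T y  s.t.  A^T y >= c,  y >= 0.

So the dual LP is:
  minimize  4y1 + 11y2 + 58y3 + 11y4
  subject to:
    y1 + 4y3 + 2y4 >= 5
    y2 + 4y3 + 2y4 >= 4
    y1, y2, y3, y4 >= 0

Solving the primal: x* = (4, 1.5).
  primal value c^T x* = 26.
Solving the dual: y* = (1, 0, 0, 2).
  dual value b^T y* = 26.
Strong duality: c^T x* = b^T y*. Confirmed.

26


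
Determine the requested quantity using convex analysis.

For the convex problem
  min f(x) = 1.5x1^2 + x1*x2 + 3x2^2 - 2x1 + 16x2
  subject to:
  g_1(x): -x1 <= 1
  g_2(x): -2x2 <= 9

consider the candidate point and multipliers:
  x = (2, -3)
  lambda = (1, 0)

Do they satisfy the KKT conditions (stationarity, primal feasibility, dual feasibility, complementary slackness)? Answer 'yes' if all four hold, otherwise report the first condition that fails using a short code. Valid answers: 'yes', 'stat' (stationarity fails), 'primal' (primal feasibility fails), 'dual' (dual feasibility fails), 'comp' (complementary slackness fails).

Gradient of f: grad f(x) = Q x + c = (1, 0)
Constraint values g_i(x) = a_i^T x - b_i:
  g_1((2, -3)) = -3
  g_2((2, -3)) = -3
Stationarity residual: grad f(x) + sum_i lambda_i a_i = (0, 0)
  -> stationarity OK
Primal feasibility (all g_i <= 0): OK
Dual feasibility (all lambda_i >= 0): OK
Complementary slackness (lambda_i * g_i(x) = 0 for all i): FAILS

Verdict: the first failing condition is complementary_slackness -> comp.

comp


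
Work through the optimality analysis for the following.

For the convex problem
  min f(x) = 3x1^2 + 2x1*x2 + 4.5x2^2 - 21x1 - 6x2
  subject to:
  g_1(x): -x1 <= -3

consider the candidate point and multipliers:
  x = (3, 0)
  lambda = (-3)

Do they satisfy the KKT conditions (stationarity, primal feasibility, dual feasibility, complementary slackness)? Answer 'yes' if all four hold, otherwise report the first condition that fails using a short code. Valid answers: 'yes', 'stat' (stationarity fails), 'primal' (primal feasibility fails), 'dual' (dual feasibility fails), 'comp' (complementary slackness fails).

Gradient of f: grad f(x) = Q x + c = (-3, 0)
Constraint values g_i(x) = a_i^T x - b_i:
  g_1((3, 0)) = 0
Stationarity residual: grad f(x) + sum_i lambda_i a_i = (0, 0)
  -> stationarity OK
Primal feasibility (all g_i <= 0): OK
Dual feasibility (all lambda_i >= 0): FAILS
Complementary slackness (lambda_i * g_i(x) = 0 for all i): OK

Verdict: the first failing condition is dual_feasibility -> dual.

dual


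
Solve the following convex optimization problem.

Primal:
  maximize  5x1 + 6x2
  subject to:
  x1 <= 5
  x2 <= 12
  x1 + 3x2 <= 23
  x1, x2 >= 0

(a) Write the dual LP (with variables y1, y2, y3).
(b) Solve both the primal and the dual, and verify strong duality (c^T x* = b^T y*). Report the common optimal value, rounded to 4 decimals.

The standard primal-dual pair for 'max c^T x s.t. A x <= b, x >= 0' is:
  Dual:  min b^T y  s.t.  A^T y >= c,  y >= 0.

So the dual LP is:
  minimize  5y1 + 12y2 + 23y3
  subject to:
    y1 + y3 >= 5
    y2 + 3y3 >= 6
    y1, y2, y3 >= 0

Solving the primal: x* = (5, 6).
  primal value c^T x* = 61.
Solving the dual: y* = (3, 0, 2).
  dual value b^T y* = 61.
Strong duality: c^T x* = b^T y*. Confirmed.

61


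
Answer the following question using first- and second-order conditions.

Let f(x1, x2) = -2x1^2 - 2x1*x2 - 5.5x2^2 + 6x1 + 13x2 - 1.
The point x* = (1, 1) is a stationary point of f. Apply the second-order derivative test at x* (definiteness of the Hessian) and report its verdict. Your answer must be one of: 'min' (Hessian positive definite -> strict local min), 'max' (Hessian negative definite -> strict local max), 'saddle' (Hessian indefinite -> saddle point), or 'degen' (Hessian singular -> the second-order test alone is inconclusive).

Compute the Hessian H = grad^2 f:
  H = [[-4, -2], [-2, -11]]
Verify stationarity: grad f(x*) = H x* + g = (0, 0).
Eigenvalues of H: -11.5311, -3.4689.
Both eigenvalues < 0, so H is negative definite -> x* is a strict local max.

max


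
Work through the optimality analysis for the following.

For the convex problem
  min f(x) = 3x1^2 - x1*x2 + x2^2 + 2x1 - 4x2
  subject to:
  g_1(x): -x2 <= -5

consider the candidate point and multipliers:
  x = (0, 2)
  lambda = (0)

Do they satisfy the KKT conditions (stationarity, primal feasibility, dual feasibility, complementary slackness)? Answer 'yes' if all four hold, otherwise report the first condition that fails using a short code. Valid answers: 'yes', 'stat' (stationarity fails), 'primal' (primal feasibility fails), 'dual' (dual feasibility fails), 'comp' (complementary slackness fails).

Gradient of f: grad f(x) = Q x + c = (0, 0)
Constraint values g_i(x) = a_i^T x - b_i:
  g_1((0, 2)) = 3
Stationarity residual: grad f(x) + sum_i lambda_i a_i = (0, 0)
  -> stationarity OK
Primal feasibility (all g_i <= 0): FAILS
Dual feasibility (all lambda_i >= 0): OK
Complementary slackness (lambda_i * g_i(x) = 0 for all i): OK

Verdict: the first failing condition is primal_feasibility -> primal.

primal


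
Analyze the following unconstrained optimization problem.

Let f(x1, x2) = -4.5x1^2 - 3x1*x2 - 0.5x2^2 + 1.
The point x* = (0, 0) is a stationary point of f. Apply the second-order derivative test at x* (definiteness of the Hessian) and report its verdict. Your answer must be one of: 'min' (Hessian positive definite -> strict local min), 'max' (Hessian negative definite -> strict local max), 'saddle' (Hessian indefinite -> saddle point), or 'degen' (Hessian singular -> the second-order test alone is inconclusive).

Compute the Hessian H = grad^2 f:
  H = [[-9, -3], [-3, -1]]
Verify stationarity: grad f(x*) = H x* + g = (0, 0).
Eigenvalues of H: -10, 0.
H has a zero eigenvalue (singular; negative semidefinite but not definite), so H is neither positive definite, negative definite, nor indefinite. The second-order test alone is inconclusive -> degen.
(Indeed, f is constant along the null direction of H through x*, so x* is not a strict local extremum.)

degen


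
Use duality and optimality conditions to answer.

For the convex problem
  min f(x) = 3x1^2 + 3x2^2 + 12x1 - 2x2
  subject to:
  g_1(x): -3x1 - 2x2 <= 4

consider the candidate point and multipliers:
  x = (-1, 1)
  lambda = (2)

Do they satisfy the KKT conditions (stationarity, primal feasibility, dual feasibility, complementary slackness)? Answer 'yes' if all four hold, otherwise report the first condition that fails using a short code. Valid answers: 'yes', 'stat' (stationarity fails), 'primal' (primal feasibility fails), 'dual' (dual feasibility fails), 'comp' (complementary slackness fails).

Gradient of f: grad f(x) = Q x + c = (6, 4)
Constraint values g_i(x) = a_i^T x - b_i:
  g_1((-1, 1)) = -3
Stationarity residual: grad f(x) + sum_i lambda_i a_i = (0, 0)
  -> stationarity OK
Primal feasibility (all g_i <= 0): OK
Dual feasibility (all lambda_i >= 0): OK
Complementary slackness (lambda_i * g_i(x) = 0 for all i): FAILS

Verdict: the first failing condition is complementary_slackness -> comp.

comp


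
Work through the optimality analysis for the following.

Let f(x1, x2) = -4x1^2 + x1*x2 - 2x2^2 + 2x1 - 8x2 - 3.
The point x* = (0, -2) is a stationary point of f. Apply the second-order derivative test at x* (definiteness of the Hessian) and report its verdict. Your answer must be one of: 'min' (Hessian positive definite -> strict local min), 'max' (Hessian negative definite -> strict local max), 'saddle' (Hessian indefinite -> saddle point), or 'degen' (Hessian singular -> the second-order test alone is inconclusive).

Compute the Hessian H = grad^2 f:
  H = [[-8, 1], [1, -4]]
Verify stationarity: grad f(x*) = H x* + g = (0, 0).
Eigenvalues of H: -8.2361, -3.7639.
Both eigenvalues < 0, so H is negative definite -> x* is a strict local max.

max


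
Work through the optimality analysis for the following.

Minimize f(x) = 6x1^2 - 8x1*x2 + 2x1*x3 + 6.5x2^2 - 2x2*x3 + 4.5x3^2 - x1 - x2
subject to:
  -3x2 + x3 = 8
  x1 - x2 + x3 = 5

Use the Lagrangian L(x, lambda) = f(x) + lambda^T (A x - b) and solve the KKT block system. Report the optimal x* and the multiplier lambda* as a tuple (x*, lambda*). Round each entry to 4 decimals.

Form the Lagrangian:
  L(x, lambda) = (1/2) x^T Q x + c^T x + lambda^T (A x - b)
Stationarity (grad_x L = 0): Q x + c + A^T lambda = 0.
Primal feasibility: A x = b.

This gives the KKT block system:
  [ Q   A^T ] [ x     ]   [-c ]
  [ A    0  ] [ lambda ] = [ b ]

Solving the linear system:
  x*      = (0.5797, -1.7899, 2.6304)
  lambda* = (-2.8768, -25.5362)
  f(x*)   = 75.9529

x* = (0.5797, -1.7899, 2.6304), lambda* = (-2.8768, -25.5362)


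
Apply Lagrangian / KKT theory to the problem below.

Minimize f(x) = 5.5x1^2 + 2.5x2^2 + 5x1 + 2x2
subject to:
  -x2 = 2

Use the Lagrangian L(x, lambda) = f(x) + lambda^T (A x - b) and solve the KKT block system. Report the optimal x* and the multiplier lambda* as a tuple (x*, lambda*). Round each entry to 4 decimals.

Form the Lagrangian:
  L(x, lambda) = (1/2) x^T Q x + c^T x + lambda^T (A x - b)
Stationarity (grad_x L = 0): Q x + c + A^T lambda = 0.
Primal feasibility: A x = b.

This gives the KKT block system:
  [ Q   A^T ] [ x     ]   [-c ]
  [ A    0  ] [ lambda ] = [ b ]

Solving the linear system:
  x*      = (-0.4545, -2)
  lambda* = (-8)
  f(x*)   = 4.8636

x* = (-0.4545, -2), lambda* = (-8)


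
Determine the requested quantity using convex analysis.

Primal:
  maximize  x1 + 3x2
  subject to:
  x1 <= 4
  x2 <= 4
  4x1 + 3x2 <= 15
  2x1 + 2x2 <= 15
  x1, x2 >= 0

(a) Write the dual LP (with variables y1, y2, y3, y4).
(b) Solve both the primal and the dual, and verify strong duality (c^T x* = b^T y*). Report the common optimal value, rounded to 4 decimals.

The standard primal-dual pair for 'max c^T x s.t. A x <= b, x >= 0' is:
  Dual:  min b^T y  s.t.  A^T y >= c,  y >= 0.

So the dual LP is:
  minimize  4y1 + 4y2 + 15y3 + 15y4
  subject to:
    y1 + 4y3 + 2y4 >= 1
    y2 + 3y3 + 2y4 >= 3
    y1, y2, y3, y4 >= 0

Solving the primal: x* = (0.75, 4).
  primal value c^T x* = 12.75.
Solving the dual: y* = (0, 2.25, 0.25, 0).
  dual value b^T y* = 12.75.
Strong duality: c^T x* = b^T y*. Confirmed.

12.75


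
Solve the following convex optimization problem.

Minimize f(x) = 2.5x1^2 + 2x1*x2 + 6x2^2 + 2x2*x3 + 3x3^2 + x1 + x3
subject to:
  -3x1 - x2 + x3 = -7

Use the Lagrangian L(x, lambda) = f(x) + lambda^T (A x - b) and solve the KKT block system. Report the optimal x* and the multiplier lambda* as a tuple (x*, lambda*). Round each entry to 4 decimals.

Form the Lagrangian:
  L(x, lambda) = (1/2) x^T Q x + c^T x + lambda^T (A x - b)
Stationarity (grad_x L = 0): Q x + c + A^T lambda = 0.
Primal feasibility: A x = b.

This gives the KKT block system:
  [ Q   A^T ] [ x     ]   [-c ]
  [ A    0  ] [ lambda ] = [ b ]

Solving the linear system:
  x*      = (2.0161, 0.1174, -0.8344)
  lambda* = (3.7717)
  f(x*)   = 13.7918

x* = (2.0161, 0.1174, -0.8344), lambda* = (3.7717)


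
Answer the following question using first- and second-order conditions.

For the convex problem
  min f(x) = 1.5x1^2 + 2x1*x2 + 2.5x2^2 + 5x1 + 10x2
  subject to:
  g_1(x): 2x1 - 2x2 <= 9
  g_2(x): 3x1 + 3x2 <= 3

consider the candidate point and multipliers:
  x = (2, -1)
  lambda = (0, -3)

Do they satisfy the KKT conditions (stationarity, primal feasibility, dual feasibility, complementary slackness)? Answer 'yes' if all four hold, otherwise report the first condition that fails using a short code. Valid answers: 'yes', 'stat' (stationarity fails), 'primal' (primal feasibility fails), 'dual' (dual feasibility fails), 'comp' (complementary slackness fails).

Gradient of f: grad f(x) = Q x + c = (9, 9)
Constraint values g_i(x) = a_i^T x - b_i:
  g_1((2, -1)) = -3
  g_2((2, -1)) = 0
Stationarity residual: grad f(x) + sum_i lambda_i a_i = (0, 0)
  -> stationarity OK
Primal feasibility (all g_i <= 0): OK
Dual feasibility (all lambda_i >= 0): FAILS
Complementary slackness (lambda_i * g_i(x) = 0 for all i): OK

Verdict: the first failing condition is dual_feasibility -> dual.

dual


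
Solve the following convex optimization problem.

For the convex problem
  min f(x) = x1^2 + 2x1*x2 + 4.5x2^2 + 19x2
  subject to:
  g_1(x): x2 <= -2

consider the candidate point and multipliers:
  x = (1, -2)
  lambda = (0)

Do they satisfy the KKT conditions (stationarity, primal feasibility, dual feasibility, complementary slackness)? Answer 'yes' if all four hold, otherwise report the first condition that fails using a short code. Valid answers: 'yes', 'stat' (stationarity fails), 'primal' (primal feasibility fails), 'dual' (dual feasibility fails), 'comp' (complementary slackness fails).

Gradient of f: grad f(x) = Q x + c = (-2, 3)
Constraint values g_i(x) = a_i^T x - b_i:
  g_1((1, -2)) = 0
Stationarity residual: grad f(x) + sum_i lambda_i a_i = (-2, 3)
  -> stationarity FAILS
Primal feasibility (all g_i <= 0): OK
Dual feasibility (all lambda_i >= 0): OK
Complementary slackness (lambda_i * g_i(x) = 0 for all i): OK

Verdict: the first failing condition is stationarity -> stat.

stat


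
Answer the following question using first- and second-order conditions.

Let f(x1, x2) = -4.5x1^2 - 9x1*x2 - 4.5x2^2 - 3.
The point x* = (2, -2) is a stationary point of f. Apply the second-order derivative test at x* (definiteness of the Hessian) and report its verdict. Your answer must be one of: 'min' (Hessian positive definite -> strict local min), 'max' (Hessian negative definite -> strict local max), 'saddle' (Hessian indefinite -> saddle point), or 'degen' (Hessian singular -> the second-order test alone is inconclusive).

Compute the Hessian H = grad^2 f:
  H = [[-9, -9], [-9, -9]]
Verify stationarity: grad f(x*) = H x* + g = (0, 0).
Eigenvalues of H: -18, 0.
H has a zero eigenvalue (singular; negative semidefinite but not definite), so H is neither positive definite, negative definite, nor indefinite. The second-order test alone is inconclusive -> degen.
(Indeed, f is constant along the null direction of H through x*, so x* is not a strict local extremum.)

degen


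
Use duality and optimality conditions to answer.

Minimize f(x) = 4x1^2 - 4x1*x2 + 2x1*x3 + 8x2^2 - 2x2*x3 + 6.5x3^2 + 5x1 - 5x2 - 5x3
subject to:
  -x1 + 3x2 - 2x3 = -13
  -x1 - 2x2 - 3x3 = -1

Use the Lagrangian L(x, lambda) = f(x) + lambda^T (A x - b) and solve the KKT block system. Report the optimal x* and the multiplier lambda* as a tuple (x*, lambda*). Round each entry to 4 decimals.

Form the Lagrangian:
  L(x, lambda) = (1/2) x^T Q x + c^T x + lambda^T (A x - b)
Stationarity (grad_x L = 0): Q x + c + A^T lambda = 0.
Primal feasibility: A x = b.

This gives the KKT block system:
  [ Q   A^T ] [ x     ]   [-c ]
  [ A    0  ] [ lambda ] = [ b ]

Solving the linear system:
  x*      = (-0.6509, -2.8962, 2.4811)
  lambda* = (17.2758, -0.9355)
  f(x*)   = 111.2354

x* = (-0.6509, -2.8962, 2.4811), lambda* = (17.2758, -0.9355)


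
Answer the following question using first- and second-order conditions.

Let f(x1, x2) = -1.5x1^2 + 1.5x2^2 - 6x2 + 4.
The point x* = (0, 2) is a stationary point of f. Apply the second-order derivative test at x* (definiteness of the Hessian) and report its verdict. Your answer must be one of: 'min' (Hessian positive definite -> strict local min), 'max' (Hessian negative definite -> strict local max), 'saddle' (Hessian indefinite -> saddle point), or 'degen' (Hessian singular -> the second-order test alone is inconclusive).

Compute the Hessian H = grad^2 f:
  H = [[-3, 0], [0, 3]]
Verify stationarity: grad f(x*) = H x* + g = (0, 0).
Eigenvalues of H: -3, 3.
Eigenvalues have mixed signs, so H is indefinite -> x* is a saddle point.

saddle


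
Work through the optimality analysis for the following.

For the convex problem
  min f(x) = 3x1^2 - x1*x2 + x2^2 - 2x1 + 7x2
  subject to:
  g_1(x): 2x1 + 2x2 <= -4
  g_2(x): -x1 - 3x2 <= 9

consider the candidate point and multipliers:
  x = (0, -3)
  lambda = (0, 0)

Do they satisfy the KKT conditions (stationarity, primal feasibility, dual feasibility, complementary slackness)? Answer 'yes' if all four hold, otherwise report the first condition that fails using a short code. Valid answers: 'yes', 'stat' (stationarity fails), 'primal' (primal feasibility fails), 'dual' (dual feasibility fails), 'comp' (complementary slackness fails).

Gradient of f: grad f(x) = Q x + c = (1, 1)
Constraint values g_i(x) = a_i^T x - b_i:
  g_1((0, -3)) = -2
  g_2((0, -3)) = 0
Stationarity residual: grad f(x) + sum_i lambda_i a_i = (1, 1)
  -> stationarity FAILS
Primal feasibility (all g_i <= 0): OK
Dual feasibility (all lambda_i >= 0): OK
Complementary slackness (lambda_i * g_i(x) = 0 for all i): OK

Verdict: the first failing condition is stationarity -> stat.

stat


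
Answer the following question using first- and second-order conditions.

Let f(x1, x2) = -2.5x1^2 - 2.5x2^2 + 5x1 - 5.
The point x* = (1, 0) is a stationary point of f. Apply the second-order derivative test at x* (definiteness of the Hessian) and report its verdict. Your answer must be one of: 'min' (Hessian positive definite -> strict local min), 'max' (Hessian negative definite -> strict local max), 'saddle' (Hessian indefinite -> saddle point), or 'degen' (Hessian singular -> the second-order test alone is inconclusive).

Compute the Hessian H = grad^2 f:
  H = [[-5, 0], [0, -5]]
Verify stationarity: grad f(x*) = H x* + g = (0, 0).
Eigenvalues of H: -5, -5.
Both eigenvalues < 0, so H is negative definite -> x* is a strict local max.

max


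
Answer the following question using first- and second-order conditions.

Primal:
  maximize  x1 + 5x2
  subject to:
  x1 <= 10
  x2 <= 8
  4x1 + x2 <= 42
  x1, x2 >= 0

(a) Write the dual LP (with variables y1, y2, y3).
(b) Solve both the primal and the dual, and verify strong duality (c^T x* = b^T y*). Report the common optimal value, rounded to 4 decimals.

The standard primal-dual pair for 'max c^T x s.t. A x <= b, x >= 0' is:
  Dual:  min b^T y  s.t.  A^T y >= c,  y >= 0.

So the dual LP is:
  minimize  10y1 + 8y2 + 42y3
  subject to:
    y1 + 4y3 >= 1
    y2 + y3 >= 5
    y1, y2, y3 >= 0

Solving the primal: x* = (8.5, 8).
  primal value c^T x* = 48.5.
Solving the dual: y* = (0, 4.75, 0.25).
  dual value b^T y* = 48.5.
Strong duality: c^T x* = b^T y*. Confirmed.

48.5


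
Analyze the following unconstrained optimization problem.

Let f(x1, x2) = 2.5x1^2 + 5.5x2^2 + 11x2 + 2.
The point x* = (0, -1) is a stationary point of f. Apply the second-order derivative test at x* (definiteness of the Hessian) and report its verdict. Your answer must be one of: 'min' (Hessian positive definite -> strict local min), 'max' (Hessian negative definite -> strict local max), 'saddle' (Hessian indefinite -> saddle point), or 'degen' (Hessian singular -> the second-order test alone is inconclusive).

Compute the Hessian H = grad^2 f:
  H = [[5, 0], [0, 11]]
Verify stationarity: grad f(x*) = H x* + g = (0, 0).
Eigenvalues of H: 5, 11.
Both eigenvalues > 0, so H is positive definite -> x* is a strict local min.

min


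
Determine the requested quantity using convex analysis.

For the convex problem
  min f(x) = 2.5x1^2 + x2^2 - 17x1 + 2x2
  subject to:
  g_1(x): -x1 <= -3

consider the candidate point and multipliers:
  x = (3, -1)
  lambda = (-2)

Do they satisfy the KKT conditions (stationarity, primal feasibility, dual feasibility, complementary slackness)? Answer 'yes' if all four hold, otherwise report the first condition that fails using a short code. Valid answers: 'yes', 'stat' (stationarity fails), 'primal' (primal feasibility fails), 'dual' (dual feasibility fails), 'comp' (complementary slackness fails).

Gradient of f: grad f(x) = Q x + c = (-2, 0)
Constraint values g_i(x) = a_i^T x - b_i:
  g_1((3, -1)) = 0
Stationarity residual: grad f(x) + sum_i lambda_i a_i = (0, 0)
  -> stationarity OK
Primal feasibility (all g_i <= 0): OK
Dual feasibility (all lambda_i >= 0): FAILS
Complementary slackness (lambda_i * g_i(x) = 0 for all i): OK

Verdict: the first failing condition is dual_feasibility -> dual.

dual


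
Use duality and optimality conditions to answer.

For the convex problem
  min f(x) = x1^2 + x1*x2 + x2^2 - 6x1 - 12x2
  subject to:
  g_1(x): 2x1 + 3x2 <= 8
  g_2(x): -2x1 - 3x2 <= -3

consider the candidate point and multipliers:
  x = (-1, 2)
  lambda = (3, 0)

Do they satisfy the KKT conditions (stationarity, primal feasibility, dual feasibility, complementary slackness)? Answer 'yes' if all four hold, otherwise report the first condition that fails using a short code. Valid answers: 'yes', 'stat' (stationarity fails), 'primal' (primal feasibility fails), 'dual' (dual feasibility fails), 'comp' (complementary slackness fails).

Gradient of f: grad f(x) = Q x + c = (-6, -9)
Constraint values g_i(x) = a_i^T x - b_i:
  g_1((-1, 2)) = -4
  g_2((-1, 2)) = -1
Stationarity residual: grad f(x) + sum_i lambda_i a_i = (0, 0)
  -> stationarity OK
Primal feasibility (all g_i <= 0): OK
Dual feasibility (all lambda_i >= 0): OK
Complementary slackness (lambda_i * g_i(x) = 0 for all i): FAILS

Verdict: the first failing condition is complementary_slackness -> comp.

comp


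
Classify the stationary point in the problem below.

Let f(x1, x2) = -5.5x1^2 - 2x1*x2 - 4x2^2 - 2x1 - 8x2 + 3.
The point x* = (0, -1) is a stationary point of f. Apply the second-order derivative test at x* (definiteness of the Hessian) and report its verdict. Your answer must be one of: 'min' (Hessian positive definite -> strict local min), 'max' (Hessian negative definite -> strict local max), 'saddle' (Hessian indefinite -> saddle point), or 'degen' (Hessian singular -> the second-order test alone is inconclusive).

Compute the Hessian H = grad^2 f:
  H = [[-11, -2], [-2, -8]]
Verify stationarity: grad f(x*) = H x* + g = (0, 0).
Eigenvalues of H: -12, -7.
Both eigenvalues < 0, so H is negative definite -> x* is a strict local max.

max


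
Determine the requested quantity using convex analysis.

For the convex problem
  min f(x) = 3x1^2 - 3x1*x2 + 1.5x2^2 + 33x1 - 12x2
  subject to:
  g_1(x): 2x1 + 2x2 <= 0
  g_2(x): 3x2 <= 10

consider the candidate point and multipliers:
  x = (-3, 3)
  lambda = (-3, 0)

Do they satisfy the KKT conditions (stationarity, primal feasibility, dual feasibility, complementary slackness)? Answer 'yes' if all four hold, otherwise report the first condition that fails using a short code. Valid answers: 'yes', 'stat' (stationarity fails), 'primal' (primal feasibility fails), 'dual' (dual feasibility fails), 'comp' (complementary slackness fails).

Gradient of f: grad f(x) = Q x + c = (6, 6)
Constraint values g_i(x) = a_i^T x - b_i:
  g_1((-3, 3)) = 0
  g_2((-3, 3)) = -1
Stationarity residual: grad f(x) + sum_i lambda_i a_i = (0, 0)
  -> stationarity OK
Primal feasibility (all g_i <= 0): OK
Dual feasibility (all lambda_i >= 0): FAILS
Complementary slackness (lambda_i * g_i(x) = 0 for all i): OK

Verdict: the first failing condition is dual_feasibility -> dual.

dual


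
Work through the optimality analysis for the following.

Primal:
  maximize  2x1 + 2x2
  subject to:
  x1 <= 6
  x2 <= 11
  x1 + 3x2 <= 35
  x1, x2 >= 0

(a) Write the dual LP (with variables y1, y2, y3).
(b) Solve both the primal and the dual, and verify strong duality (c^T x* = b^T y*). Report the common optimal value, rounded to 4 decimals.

The standard primal-dual pair for 'max c^T x s.t. A x <= b, x >= 0' is:
  Dual:  min b^T y  s.t.  A^T y >= c,  y >= 0.

So the dual LP is:
  minimize  6y1 + 11y2 + 35y3
  subject to:
    y1 + y3 >= 2
    y2 + 3y3 >= 2
    y1, y2, y3 >= 0

Solving the primal: x* = (6, 9.6667).
  primal value c^T x* = 31.3333.
Solving the dual: y* = (1.3333, 0, 0.6667).
  dual value b^T y* = 31.3333.
Strong duality: c^T x* = b^T y*. Confirmed.

31.3333


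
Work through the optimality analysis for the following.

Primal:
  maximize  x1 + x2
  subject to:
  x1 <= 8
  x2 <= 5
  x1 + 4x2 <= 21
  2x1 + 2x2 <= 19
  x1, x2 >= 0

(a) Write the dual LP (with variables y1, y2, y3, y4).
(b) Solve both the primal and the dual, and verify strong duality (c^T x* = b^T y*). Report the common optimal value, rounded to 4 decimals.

The standard primal-dual pair for 'max c^T x s.t. A x <= b, x >= 0' is:
  Dual:  min b^T y  s.t.  A^T y >= c,  y >= 0.

So the dual LP is:
  minimize  8y1 + 5y2 + 21y3 + 19y4
  subject to:
    y1 + y3 + 2y4 >= 1
    y2 + 4y3 + 2y4 >= 1
    y1, y2, y3, y4 >= 0

Solving the primal: x* = (8, 1.5).
  primal value c^T x* = 9.5.
Solving the dual: y* = (0, 0, 0, 0.5).
  dual value b^T y* = 9.5.
Strong duality: c^T x* = b^T y*. Confirmed.

9.5


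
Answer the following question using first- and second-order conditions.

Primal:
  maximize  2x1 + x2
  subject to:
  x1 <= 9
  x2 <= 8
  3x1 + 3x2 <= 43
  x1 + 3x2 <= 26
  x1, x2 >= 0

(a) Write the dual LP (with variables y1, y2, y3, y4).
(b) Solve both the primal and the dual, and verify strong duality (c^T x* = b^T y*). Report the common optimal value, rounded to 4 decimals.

The standard primal-dual pair for 'max c^T x s.t. A x <= b, x >= 0' is:
  Dual:  min b^T y  s.t.  A^T y >= c,  y >= 0.

So the dual LP is:
  minimize  9y1 + 8y2 + 43y3 + 26y4
  subject to:
    y1 + 3y3 + y4 >= 2
    y2 + 3y3 + 3y4 >= 1
    y1, y2, y3, y4 >= 0

Solving the primal: x* = (9, 5.3333).
  primal value c^T x* = 23.3333.
Solving the dual: y* = (1, 0, 0.3333, 0).
  dual value b^T y* = 23.3333.
Strong duality: c^T x* = b^T y*. Confirmed.

23.3333


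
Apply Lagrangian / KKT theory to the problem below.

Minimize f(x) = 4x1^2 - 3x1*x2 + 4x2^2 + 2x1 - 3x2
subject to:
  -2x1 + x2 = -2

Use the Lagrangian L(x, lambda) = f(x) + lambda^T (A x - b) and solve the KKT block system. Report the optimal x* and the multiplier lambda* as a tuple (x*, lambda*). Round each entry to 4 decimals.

Form the Lagrangian:
  L(x, lambda) = (1/2) x^T Q x + c^T x + lambda^T (A x - b)
Stationarity (grad_x L = 0): Q x + c + A^T lambda = 0.
Primal feasibility: A x = b.

This gives the KKT block system:
  [ Q   A^T ] [ x     ]   [-c ]
  [ A    0  ] [ lambda ] = [ b ]

Solving the linear system:
  x*      = (1.0714, 0.1429)
  lambda* = (5.0714)
  f(x*)   = 5.9286

x* = (1.0714, 0.1429), lambda* = (5.0714)


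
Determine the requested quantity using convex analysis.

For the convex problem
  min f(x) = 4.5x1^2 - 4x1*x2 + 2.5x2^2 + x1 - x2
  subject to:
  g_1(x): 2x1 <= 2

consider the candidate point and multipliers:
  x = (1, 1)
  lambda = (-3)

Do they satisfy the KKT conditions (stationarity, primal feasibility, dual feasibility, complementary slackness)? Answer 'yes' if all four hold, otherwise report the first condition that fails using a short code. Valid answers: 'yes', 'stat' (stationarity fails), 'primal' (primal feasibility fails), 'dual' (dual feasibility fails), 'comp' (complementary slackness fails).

Gradient of f: grad f(x) = Q x + c = (6, 0)
Constraint values g_i(x) = a_i^T x - b_i:
  g_1((1, 1)) = 0
Stationarity residual: grad f(x) + sum_i lambda_i a_i = (0, 0)
  -> stationarity OK
Primal feasibility (all g_i <= 0): OK
Dual feasibility (all lambda_i >= 0): FAILS
Complementary slackness (lambda_i * g_i(x) = 0 for all i): OK

Verdict: the first failing condition is dual_feasibility -> dual.

dual


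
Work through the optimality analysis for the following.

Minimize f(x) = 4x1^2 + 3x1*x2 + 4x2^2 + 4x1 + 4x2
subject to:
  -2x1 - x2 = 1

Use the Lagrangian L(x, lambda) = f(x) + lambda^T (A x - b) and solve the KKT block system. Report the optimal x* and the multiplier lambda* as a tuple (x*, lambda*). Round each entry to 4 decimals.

Form the Lagrangian:
  L(x, lambda) = (1/2) x^T Q x + c^T x + lambda^T (A x - b)
Stationarity (grad_x L = 0): Q x + c + A^T lambda = 0.
Primal feasibility: A x = b.

This gives the KKT block system:
  [ Q   A^T ] [ x     ]   [-c ]
  [ A    0  ] [ lambda ] = [ b ]

Solving the linear system:
  x*      = (-0.3214, -0.3571)
  lambda* = (0.1786)
  f(x*)   = -1.4464

x* = (-0.3214, -0.3571), lambda* = (0.1786)


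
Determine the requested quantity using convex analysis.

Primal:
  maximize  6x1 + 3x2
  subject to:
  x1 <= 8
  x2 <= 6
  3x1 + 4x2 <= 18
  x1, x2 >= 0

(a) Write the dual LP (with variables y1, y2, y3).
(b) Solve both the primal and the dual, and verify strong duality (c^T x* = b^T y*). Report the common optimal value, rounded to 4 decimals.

The standard primal-dual pair for 'max c^T x s.t. A x <= b, x >= 0' is:
  Dual:  min b^T y  s.t.  A^T y >= c,  y >= 0.

So the dual LP is:
  minimize  8y1 + 6y2 + 18y3
  subject to:
    y1 + 3y3 >= 6
    y2 + 4y3 >= 3
    y1, y2, y3 >= 0

Solving the primal: x* = (6, 0).
  primal value c^T x* = 36.
Solving the dual: y* = (0, 0, 2).
  dual value b^T y* = 36.
Strong duality: c^T x* = b^T y*. Confirmed.

36


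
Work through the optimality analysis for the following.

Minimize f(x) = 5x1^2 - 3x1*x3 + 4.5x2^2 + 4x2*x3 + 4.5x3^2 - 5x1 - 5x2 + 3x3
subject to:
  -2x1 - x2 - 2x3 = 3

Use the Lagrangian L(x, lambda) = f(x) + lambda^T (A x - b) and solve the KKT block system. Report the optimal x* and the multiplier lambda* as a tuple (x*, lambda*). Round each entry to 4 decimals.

Form the Lagrangian:
  L(x, lambda) = (1/2) x^T Q x + c^T x + lambda^T (A x - b)
Stationarity (grad_x L = 0): Q x + c + A^T lambda = 0.
Primal feasibility: A x = b.

This gives the KKT block system:
  [ Q   A^T ] [ x     ]   [-c ]
  [ A    0  ] [ lambda ] = [ b ]

Solving the linear system:
  x*      = (-0.4739, 0.9238, -1.488)
  lambda* = (-2.6375)
  f(x*)   = 0.5994

x* = (-0.4739, 0.9238, -1.488), lambda* = (-2.6375)
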